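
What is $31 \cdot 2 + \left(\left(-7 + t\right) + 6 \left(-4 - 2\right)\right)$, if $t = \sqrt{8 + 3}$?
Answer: $19 + \sqrt{11} \approx 22.317$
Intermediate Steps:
$t = \sqrt{11} \approx 3.3166$
$31 \cdot 2 + \left(\left(-7 + t\right) + 6 \left(-4 - 2\right)\right) = 31 \cdot 2 - \left(7 - \sqrt{11} - 6 \left(-4 - 2\right)\right) = 62 + \left(\left(-7 + \sqrt{11}\right) + 6 \left(-6\right)\right) = 62 - \left(43 - \sqrt{11}\right) = 19 + \sqrt{11}$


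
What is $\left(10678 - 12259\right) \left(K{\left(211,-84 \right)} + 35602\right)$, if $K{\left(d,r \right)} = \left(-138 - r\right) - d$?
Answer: $-55867797$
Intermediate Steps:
$K{\left(d,r \right)} = -138 - d - r$
$\left(10678 - 12259\right) \left(K{\left(211,-84 \right)} + 35602\right) = \left(10678 - 12259\right) \left(\left(-138 - 211 - -84\right) + 35602\right) = - 1581 \left(\left(-138 - 211 + 84\right) + 35602\right) = - 1581 \left(-265 + 35602\right) = \left(-1581\right) 35337 = -55867797$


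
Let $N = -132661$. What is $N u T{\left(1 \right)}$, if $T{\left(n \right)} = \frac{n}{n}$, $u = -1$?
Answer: $132661$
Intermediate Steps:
$T{\left(n \right)} = 1$
$N u T{\left(1 \right)} = - 132661 \left(\left(-1\right) 1\right) = \left(-132661\right) \left(-1\right) = 132661$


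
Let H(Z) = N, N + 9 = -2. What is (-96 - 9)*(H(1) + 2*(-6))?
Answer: 2415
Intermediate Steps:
N = -11 (N = -9 - 2 = -11)
H(Z) = -11
(-96 - 9)*(H(1) + 2*(-6)) = (-96 - 9)*(-11 + 2*(-6)) = -105*(-11 - 12) = -105*(-23) = 2415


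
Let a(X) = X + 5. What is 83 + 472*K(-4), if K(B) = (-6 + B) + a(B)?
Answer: -4165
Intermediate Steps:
a(X) = 5 + X
K(B) = -1 + 2*B (K(B) = (-6 + B) + (5 + B) = -1 + 2*B)
83 + 472*K(-4) = 83 + 472*(-1 + 2*(-4)) = 83 + 472*(-1 - 8) = 83 + 472*(-9) = 83 - 4248 = -4165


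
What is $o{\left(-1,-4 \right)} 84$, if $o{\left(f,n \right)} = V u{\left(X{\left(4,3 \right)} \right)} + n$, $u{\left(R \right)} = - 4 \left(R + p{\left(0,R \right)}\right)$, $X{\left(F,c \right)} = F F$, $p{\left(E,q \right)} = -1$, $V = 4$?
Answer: $-20496$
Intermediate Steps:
$X{\left(F,c \right)} = F^{2}$
$u{\left(R \right)} = 4 - 4 R$ ($u{\left(R \right)} = - 4 \left(R - 1\right) = - 4 \left(-1 + R\right) = 4 - 4 R$)
$o{\left(f,n \right)} = -240 + n$ ($o{\left(f,n \right)} = 4 \left(4 - 4 \cdot 4^{2}\right) + n = 4 \left(4 - 64\right) + n = 4 \left(-60\right) + n = -240 + n$)
$o{\left(-1,-4 \right)} 84 = \left(-240 - 4\right) 84 = \left(-244\right) 84 = -20496$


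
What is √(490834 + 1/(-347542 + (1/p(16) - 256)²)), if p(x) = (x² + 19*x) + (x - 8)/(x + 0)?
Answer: √61641982743096944225591983158/354381449746 ≈ 700.60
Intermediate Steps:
p(x) = x² + 19*x + (-8 + x)/x (p(x) = (x² + 19*x) + (-8 + x)/x = x² + 19*x + (-8 + x)/x)
√(490834 + 1/(-347542 + (1/p(16) - 256)²)) = √(490834 + 1/(-347542 + (1/(1 + 16² - 8/16 + 19*16) - 256)²)) = √(490834 + 1/(-347542 + (1/(1 + 256 - 8*1/16 + 304) - 256)²)) = √(490834 + 1/(-347542 + (1/(1 + 256 - ½ + 304) - 256)²)) = √(490834 + 1/(-347542 + (1/(1121/2) - 256)²)) = √(490834 + 1/(-347542 + (2/1121 - 256)²)) = √(490834 + 1/(-347542 + (-286974/1121)²)) = √(490834 + 1/(-347542 + 82354076676/1256641)) = √(490834 + 1/(-354381449746/1256641)) = √(490834 - 1256641/354381449746) = √(173942464503371523/354381449746) = √61641982743096944225591983158/354381449746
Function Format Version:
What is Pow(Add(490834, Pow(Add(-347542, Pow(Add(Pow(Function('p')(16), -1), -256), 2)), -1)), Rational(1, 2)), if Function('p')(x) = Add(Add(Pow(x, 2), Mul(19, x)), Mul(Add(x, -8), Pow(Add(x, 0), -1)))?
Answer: Mul(Rational(1, 354381449746), Pow(61641982743096944225591983158, Rational(1, 2))) ≈ 700.60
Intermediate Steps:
Function('p')(x) = Add(Pow(x, 2), Mul(19, x), Mul(Pow(x, -1), Add(-8, x))) (Function('p')(x) = Add(Add(Pow(x, 2), Mul(19, x)), Mul(Add(-8, x), Pow(x, -1))) = Add(Add(Pow(x, 2), Mul(19, x)), Mul(Pow(x, -1), Add(-8, x))) = Add(Pow(x, 2), Mul(19, x), Mul(Pow(x, -1), Add(-8, x))))
Pow(Add(490834, Pow(Add(-347542, Pow(Add(Pow(Function('p')(16), -1), -256), 2)), -1)), Rational(1, 2)) = Pow(Add(490834, Pow(Add(-347542, Pow(Add(Pow(Add(1, Pow(16, 2), Mul(-8, Pow(16, -1)), Mul(19, 16)), -1), -256), 2)), -1)), Rational(1, 2)) = Pow(Add(490834, Pow(Add(-347542, Pow(Add(Pow(Add(1, 256, Mul(-8, Rational(1, 16)), 304), -1), -256), 2)), -1)), Rational(1, 2)) = Pow(Add(490834, Pow(Add(-347542, Pow(Add(Pow(Add(1, 256, Rational(-1, 2), 304), -1), -256), 2)), -1)), Rational(1, 2)) = Pow(Add(490834, Pow(Add(-347542, Pow(Add(Pow(Rational(1121, 2), -1), -256), 2)), -1)), Rational(1, 2)) = Pow(Add(490834, Pow(Add(-347542, Pow(Add(Rational(2, 1121), -256), 2)), -1)), Rational(1, 2)) = Pow(Add(490834, Pow(Add(-347542, Pow(Rational(-286974, 1121), 2)), -1)), Rational(1, 2)) = Pow(Add(490834, Pow(Add(-347542, Rational(82354076676, 1256641)), -1)), Rational(1, 2)) = Pow(Add(490834, Pow(Rational(-354381449746, 1256641), -1)), Rational(1, 2)) = Pow(Add(490834, Rational(-1256641, 354381449746)), Rational(1, 2)) = Pow(Rational(173942464503371523, 354381449746), Rational(1, 2)) = Mul(Rational(1, 354381449746), Pow(61641982743096944225591983158, Rational(1, 2)))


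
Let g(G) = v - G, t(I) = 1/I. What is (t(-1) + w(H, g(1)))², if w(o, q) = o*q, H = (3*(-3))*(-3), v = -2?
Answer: 6724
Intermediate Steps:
H = 27 (H = -9*(-3) = 27)
g(G) = -2 - G
(t(-1) + w(H, g(1)))² = (1/(-1) + 27*(-2 - 1*1))² = (-1 + 27*(-2 - 1))² = (-1 + 27*(-3))² = (-1 - 81)² = (-82)² = 6724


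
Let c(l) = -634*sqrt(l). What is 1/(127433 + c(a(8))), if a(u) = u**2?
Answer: 1/122361 ≈ 8.1725e-6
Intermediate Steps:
1/(127433 + c(a(8))) = 1/(127433 - 634*sqrt(8**2)) = 1/(127433 - 634*sqrt(64)) = 1/(127433 - 634*8) = 1/(127433 - 5072) = 1/122361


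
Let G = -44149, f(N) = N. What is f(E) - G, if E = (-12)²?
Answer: 44293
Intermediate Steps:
E = 144
f(E) - G = 144 - 1*(-44149) = 144 + 44149 = 44293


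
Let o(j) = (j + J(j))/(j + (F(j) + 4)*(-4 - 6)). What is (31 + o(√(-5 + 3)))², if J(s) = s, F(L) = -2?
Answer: (20460*√2 + 191111*I)/(20*√2 + 199*I) ≈ 961.6 - 8.7273*I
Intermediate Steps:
o(j) = 2*j/(-20 + j) (o(j) = (j + j)/(j + (-2 + 4)*(-4 - 6)) = (2*j)/(j + 2*(-10)) = (2*j)/(j - 20) = (2*j)/(-20 + j) = 2*j/(-20 + j))
(31 + o(√(-5 + 3)))² = (31 + 2*√(-5 + 3)/(-20 + √(-5 + 3)))² = (31 + 2*√(-2)/(-20 + √(-2)))² = (31 + 2*(I*√2)/(-20 + I*√2))² = (31 + 2*I*√2/(-20 + I*√2))²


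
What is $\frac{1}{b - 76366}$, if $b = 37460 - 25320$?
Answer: $- \frac{1}{64226} \approx -1.557 \cdot 10^{-5}$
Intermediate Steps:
$b = 12140$
$\frac{1}{b - 76366} = \frac{1}{12140 - 76366} = \frac{1}{-64226} = - \frac{1}{64226}$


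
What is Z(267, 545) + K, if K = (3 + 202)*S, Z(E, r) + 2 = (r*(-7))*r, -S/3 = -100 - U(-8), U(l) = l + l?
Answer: -2027517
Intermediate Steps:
U(l) = 2*l
S = 252 (S = -3*(-100 - 2*(-8)) = -3*(-100 - 1*(-16)) = -3*(-100 + 16) = -3*(-84) = 252)
Z(E, r) = -2 - 7*r² (Z(E, r) = -2 + (r*(-7))*r = -2 + (-7*r)*r = -2 - 7*r²)
K = 51660 (K = (3 + 202)*252 = 205*252 = 51660)
Z(267, 545) + K = (-2 - 7*545²) + 51660 = (-2 - 7*297025) + 51660 = (-2 - 2079175) + 51660 = -2079177 + 51660 = -2027517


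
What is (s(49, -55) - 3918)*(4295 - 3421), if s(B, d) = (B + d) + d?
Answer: -3477646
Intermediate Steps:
s(B, d) = B + 2*d
(s(49, -55) - 3918)*(4295 - 3421) = ((49 + 2*(-55)) - 3918)*(4295 - 3421) = ((49 - 110) - 3918)*874 = (-61 - 3918)*874 = -3979*874 = -3477646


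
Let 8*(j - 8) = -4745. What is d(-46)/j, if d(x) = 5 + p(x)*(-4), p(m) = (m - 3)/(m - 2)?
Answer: -22/14043 ≈ -0.0015666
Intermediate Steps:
j = -4681/8 (j = 8 + (⅛)*(-4745) = 8 - 4745/8 = -4681/8 ≈ -585.13)
p(m) = (-3 + m)/(-2 + m)
d(x) = 5 - 4*(-3 + x)/(-2 + x) (d(x) = 5 + ((-3 + x)/(-2 + x))*(-4) = 5 - 4*(-3 + x)/(-2 + x))
d(-46)/j = ((2 - 46)/(-2 - 46))/(-4681/8) = (-44/(-48))*(-8/4681) = -1/48*(-44)*(-8/4681) = (11/12)*(-8/4681) = -22/14043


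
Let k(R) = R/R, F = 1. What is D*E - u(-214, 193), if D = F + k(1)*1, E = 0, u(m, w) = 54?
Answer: -54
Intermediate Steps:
k(R) = 1
D = 2 (D = 1 + 1*1 = 1 + 1 = 2)
D*E - u(-214, 193) = 2*0 - 1*54 = 0 - 54 = -54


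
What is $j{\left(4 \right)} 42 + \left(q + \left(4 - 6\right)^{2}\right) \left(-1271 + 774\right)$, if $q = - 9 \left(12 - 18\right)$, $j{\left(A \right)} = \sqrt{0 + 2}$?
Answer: $-28826 + 42 \sqrt{2} \approx -28767.0$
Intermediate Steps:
$j{\left(A \right)} = \sqrt{2}$
$q = 54$ ($q = \left(-9\right) \left(-6\right) = 54$)
$j{\left(4 \right)} 42 + \left(q + \left(4 - 6\right)^{2}\right) \left(-1271 + 774\right) = \sqrt{2} \cdot 42 + \left(54 + \left(4 - 6\right)^{2}\right) \left(-1271 + 774\right) = 42 \sqrt{2} + \left(54 + \left(-2\right)^{2}\right) \left(-497\right) = 42 \sqrt{2} + \left(54 + 4\right) \left(-497\right) = 42 \sqrt{2} + 58 \left(-497\right) = 42 \sqrt{2} - 28826 = -28826 + 42 \sqrt{2}$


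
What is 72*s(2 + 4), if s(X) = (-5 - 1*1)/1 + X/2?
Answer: -216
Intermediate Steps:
s(X) = -6 + X/2 (s(X) = (-5 - 1)*1 + X*(½) = -6*1 + X/2 = -6 + X/2)
72*s(2 + 4) = 72*(-6 + (2 + 4)/2) = 72*(-6 + (½)*6) = 72*(-6 + 3) = 72*(-3) = -216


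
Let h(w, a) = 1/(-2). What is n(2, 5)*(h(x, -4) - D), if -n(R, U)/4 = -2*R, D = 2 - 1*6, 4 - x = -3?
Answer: 56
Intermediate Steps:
x = 7 (x = 4 - 1*(-3) = 4 + 3 = 7)
D = -4 (D = 2 - 6 = -4)
n(R, U) = 8*R (n(R, U) = -(-8)*R = 8*R)
h(w, a) = -½
n(2, 5)*(h(x, -4) - D) = (8*2)*(-½ - 1*(-4)) = 16*(-½ + 4) = 16*(7/2) = 56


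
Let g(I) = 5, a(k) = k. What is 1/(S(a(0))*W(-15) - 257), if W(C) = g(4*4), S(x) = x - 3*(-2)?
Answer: -1/227 ≈ -0.0044053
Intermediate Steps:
S(x) = 6 + x (S(x) = x + 6 = 6 + x)
W(C) = 5
1/(S(a(0))*W(-15) - 257) = 1/((6 + 0)*5 - 257) = 1/(6*5 - 257) = 1/(30 - 257) = 1/(-227) = -1/227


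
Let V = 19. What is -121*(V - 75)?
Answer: 6776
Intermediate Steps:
-121*(V - 75) = -121*(19 - 75) = -121*(-56) = 6776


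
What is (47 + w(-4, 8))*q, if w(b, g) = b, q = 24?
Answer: 1032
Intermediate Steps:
(47 + w(-4, 8))*q = (47 - 4)*24 = 43*24 = 1032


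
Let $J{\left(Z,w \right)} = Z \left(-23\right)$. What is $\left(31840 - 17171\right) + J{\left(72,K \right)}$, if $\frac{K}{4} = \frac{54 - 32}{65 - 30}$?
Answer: $13013$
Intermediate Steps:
$K = \frac{88}{35}$ ($K = 4 \frac{54 - 32}{65 - 30} = 4 \cdot \frac{22}{35} = \frac{88}{35} \approx 2.5143$)
$J{\left(Z,w \right)} = - 23 Z$
$\left(31840 - 17171\right) + J{\left(72,K \right)} = \left(31840 - 17171\right) - 1656 = 14669 - 1656 = 13013$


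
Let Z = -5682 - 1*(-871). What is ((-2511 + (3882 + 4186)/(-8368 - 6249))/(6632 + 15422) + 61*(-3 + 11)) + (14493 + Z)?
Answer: 3278398232705/322363318 ≈ 10170.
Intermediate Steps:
Z = -4811 (Z = -5682 + 871 = -4811)
((-2511 + (3882 + 4186)/(-8368 - 6249))/(6632 + 15422) + 61*(-3 + 11)) + (14493 + Z) = ((-2511 + (3882 + 4186)/(-8368 - 6249))/(6632 + 15422) + 61*(-3 + 11)) + (14493 - 4811) = ((-2511 + 8068/(-14617))/22054 + 61*8) + 9682 = ((-2511 + 8068*(-1/14617))*(1/22054) + 488) + 9682 = ((-2511 - 8068/14617)*(1/22054) + 488) + 9682 = (-36711355/14617*1/22054 + 488) + 9682 = (-36711355/322363318 + 488) + 9682 = 157276587829/322363318 + 9682 = 3278398232705/322363318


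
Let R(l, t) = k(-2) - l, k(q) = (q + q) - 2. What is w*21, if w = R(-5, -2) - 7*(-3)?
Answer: 420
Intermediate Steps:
k(q) = -2 + 2*q (k(q) = 2*q - 2 = -2 + 2*q)
R(l, t) = -6 - l (R(l, t) = (-2 + 2*(-2)) - l = (-2 - 4) - l = -6 - l)
w = 20 (w = (-6 - 1*(-5)) - 7*(-3) = (-6 + 5) - 1*(-21) = -1 + 21 = 20)
w*21 = 20*21 = 420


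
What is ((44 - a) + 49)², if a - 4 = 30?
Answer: 3481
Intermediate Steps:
a = 34 (a = 4 + 30 = 34)
((44 - a) + 49)² = ((44 - 1*34) + 49)² = ((44 - 34) + 49)² = (10 + 49)² = 59² = 3481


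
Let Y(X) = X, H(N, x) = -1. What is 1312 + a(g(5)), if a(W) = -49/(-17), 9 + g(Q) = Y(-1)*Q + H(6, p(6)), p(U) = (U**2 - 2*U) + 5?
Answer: 22353/17 ≈ 1314.9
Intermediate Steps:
p(U) = 5 + U**2 - 2*U
g(Q) = -10 - Q (g(Q) = -9 + (-Q - 1) = -9 + (-1 - Q) = -10 - Q)
a(W) = 49/17 (a(W) = -49*(-1/17) = 49/17)
1312 + a(g(5)) = 1312 + 49/17 = 22353/17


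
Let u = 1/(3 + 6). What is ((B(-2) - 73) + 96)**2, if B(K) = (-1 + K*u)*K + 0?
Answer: 52441/81 ≈ 647.42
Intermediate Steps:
u = 1/9 ≈ 0.11111
B(K) = K*(-1 + K/9) (B(K) = (-1 + K*(1/9))*K + 0 = (-1 + K/9)*K + 0 = K*(-1 + K/9) + 0 = K*(-1 + K/9))
((B(-2) - 73) + 96)**2 = (((1/9)*(-2)*(-9 - 2) - 73) + 96)**2 = (((1/9)*(-2)*(-11) - 73) + 96)**2 = ((22/9 - 73) + 96)**2 = (-635/9 + 96)**2 = (229/9)**2 = 52441/81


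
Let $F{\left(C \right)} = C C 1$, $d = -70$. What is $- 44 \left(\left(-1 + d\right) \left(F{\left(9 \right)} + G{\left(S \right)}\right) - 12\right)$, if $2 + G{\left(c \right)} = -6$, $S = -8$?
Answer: $228580$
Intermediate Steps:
$G{\left(c \right)} = -8$ ($G{\left(c \right)} = -2 - 6 = -8$)
$F{\left(C \right)} = C^{2}$ ($F{\left(C \right)} = C^{2} \cdot 1 = C^{2}$)
$- 44 \left(\left(-1 + d\right) \left(F{\left(9 \right)} + G{\left(S \right)}\right) - 12\right) = - 44 \left(\left(-1 - 70\right) \left(9^{2} - 8\right) - 12\right) = - 44 \left(- 71 \left(81 - 8\right) - 12\right) = - 44 \left(\left(-71\right) 73 - 12\right) = - 44 \left(-5183 - 12\right) = \left(-44\right) \left(-5195\right) = 228580$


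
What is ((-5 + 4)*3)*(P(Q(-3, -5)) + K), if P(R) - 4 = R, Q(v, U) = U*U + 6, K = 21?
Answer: -168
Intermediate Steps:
Q(v, U) = 6 + U² (Q(v, U) = U² + 6 = 6 + U²)
P(R) = 4 + R
((-5 + 4)*3)*(P(Q(-3, -5)) + K) = ((-5 + 4)*3)*((4 + (6 + (-5)²)) + 21) = (-1*3)*((4 + (6 + 25)) + 21) = -3*((4 + 31) + 21) = -3*(35 + 21) = -3*56 = -168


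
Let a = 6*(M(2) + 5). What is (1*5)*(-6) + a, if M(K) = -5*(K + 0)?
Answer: -60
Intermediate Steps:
M(K) = -5*K
a = -30 (a = 6*(-5*2 + 5) = 6*(-10 + 5) = 6*(-5) = -30)
(1*5)*(-6) + a = (1*5)*(-6) - 30 = 5*(-6) - 30 = -30 - 30 = -60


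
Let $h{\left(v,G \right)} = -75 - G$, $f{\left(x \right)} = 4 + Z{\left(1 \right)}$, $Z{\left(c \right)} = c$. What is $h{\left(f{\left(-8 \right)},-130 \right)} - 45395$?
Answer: $-45340$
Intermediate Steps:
$f{\left(x \right)} = 5$ ($f{\left(x \right)} = 4 + 1 = 5$)
$h{\left(f{\left(-8 \right)},-130 \right)} - 45395 = \left(-75 - -130\right) - 45395 = \left(-75 + 130\right) - 45395 = 55 - 45395 = -45340$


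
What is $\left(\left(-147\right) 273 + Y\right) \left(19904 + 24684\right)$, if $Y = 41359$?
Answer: $54754064$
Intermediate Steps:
$\left(\left(-147\right) 273 + Y\right) \left(19904 + 24684\right) = \left(\left(-147\right) 273 + 41359\right) \left(19904 + 24684\right) = \left(-40131 + 41359\right) 44588 = 1228 \cdot 44588 = 54754064$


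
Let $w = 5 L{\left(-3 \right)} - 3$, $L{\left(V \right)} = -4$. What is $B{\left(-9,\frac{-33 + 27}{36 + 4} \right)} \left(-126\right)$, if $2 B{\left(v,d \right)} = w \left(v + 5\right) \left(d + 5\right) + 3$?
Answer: $- \frac{141498}{5} \approx -28300.0$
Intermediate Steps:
$w = -23$ ($w = 5 \left(-4\right) - 3 = -20 - 3 = -23$)
$B{\left(v,d \right)} = \frac{3}{2} - \frac{23 \left(5 + d\right) \left(5 + v\right)}{2}$ ($B{\left(v,d \right)} = \frac{- 23 \left(v + 5\right) \left(d + 5\right) + 3}{2} = \frac{- 23 \left(5 + v\right) \left(5 + d\right) + 3}{2} = \frac{- 23 \left(5 + d\right) \left(5 + v\right) + 3}{2} = \frac{3 - 23 \left(5 + d\right) \left(5 + v\right)}{2} = \frac{3}{2} - \frac{23 \left(5 + d\right) \left(5 + v\right)}{2}$)
$B{\left(-9,\frac{-33 + 27}{36 + 4} \right)} \left(-126\right) = \left(-286 - \frac{115 \frac{-33 + 27}{36 + 4}}{2} - - \frac{1035}{2} - \frac{23}{2} \frac{-33 + 27}{36 + 4} \left(-9\right)\right) \left(-126\right) = \left(-286 - \frac{115 \left(- \frac{6}{40}\right)}{2} + \frac{1035}{2} - \frac{23}{2} \left(- \frac{6}{40}\right) \left(-9\right)\right) \left(-126\right) = \left(-286 - \frac{115 \left(\left(-6\right) \frac{1}{40}\right)}{2} + \frac{1035}{2} - \frac{23}{2} \left(\left(-6\right) \frac{1}{40}\right) \left(-9\right)\right) \left(-126\right) = \left(-286 - - \frac{69}{8} + \frac{1035}{2} - \left(- \frac{69}{40}\right) \left(-9\right)\right) \left(-126\right) = \left(-286 + \frac{69}{8} + \frac{1035}{2} - \frac{621}{40}\right) \left(-126\right) = \frac{1123}{5} \left(-126\right) = - \frac{141498}{5}$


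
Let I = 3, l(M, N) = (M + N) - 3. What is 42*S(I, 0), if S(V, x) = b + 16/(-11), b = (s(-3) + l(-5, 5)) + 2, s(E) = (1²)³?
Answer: -672/11 ≈ -61.091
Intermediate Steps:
l(M, N) = -3 + M + N
s(E) = 1 (s(E) = 1³ = 1)
b = 0 (b = (1 + (-3 - 5 + 5)) + 2 = (1 - 3) + 2 = -2 + 2 = 0)
S(V, x) = -16/11 (S(V, x) = 0 + 16/(-11) = 0 + 16*(-1/11) = 0 - 16/11 = -16/11)
42*S(I, 0) = 42*(-16/11) = -672/11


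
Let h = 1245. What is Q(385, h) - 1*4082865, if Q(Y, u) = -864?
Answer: -4083729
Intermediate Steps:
Q(385, h) - 1*4082865 = -864 - 1*4082865 = -864 - 4082865 = -4083729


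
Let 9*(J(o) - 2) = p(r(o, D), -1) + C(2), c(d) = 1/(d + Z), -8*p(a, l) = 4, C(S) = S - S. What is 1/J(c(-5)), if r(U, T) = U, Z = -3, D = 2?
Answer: 18/35 ≈ 0.51429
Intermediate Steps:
C(S) = 0
p(a, l) = -½ (p(a, l) = -⅛*4 = -½)
c(d) = 1/(-3 + d) (c(d) = 1/(d - 3) = 1/(-3 + d))
J(o) = 35/18 (J(o) = 2 + (-½ + 0)/9 = 2 + (⅑)*(-½) = 2 - 1/18 = 35/18)
1/J(c(-5)) = 1/(35/18) = 18/35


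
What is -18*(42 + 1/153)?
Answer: -12854/17 ≈ -756.12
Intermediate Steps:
-18*(42 + 1/153) = -18*6427/153 = -12854/17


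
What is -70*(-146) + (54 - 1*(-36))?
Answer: 10310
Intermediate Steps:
-70*(-146) + (54 - 1*(-36)) = 10220 + (54 + 36) = 10220 + 90 = 10310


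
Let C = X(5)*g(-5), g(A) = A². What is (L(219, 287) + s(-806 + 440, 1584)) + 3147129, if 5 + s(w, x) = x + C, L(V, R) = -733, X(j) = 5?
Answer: 3148100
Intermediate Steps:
C = 125 (C = 5*(-5)² = 5*25 = 125)
s(w, x) = 120 + x (s(w, x) = -5 + (x + 125) = -5 + (125 + x) = 120 + x)
(L(219, 287) + s(-806 + 440, 1584)) + 3147129 = (-733 + (120 + 1584)) + 3147129 = (-733 + 1704) + 3147129 = 971 + 3147129 = 3148100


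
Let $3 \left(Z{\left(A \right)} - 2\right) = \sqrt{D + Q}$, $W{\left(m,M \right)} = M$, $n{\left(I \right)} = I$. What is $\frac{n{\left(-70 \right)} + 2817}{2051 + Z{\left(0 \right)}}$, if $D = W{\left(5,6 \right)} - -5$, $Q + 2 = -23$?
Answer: $\frac{50756319}{37933295} - \frac{8241 i \sqrt{14}}{37933295} \approx 1.338 - 0.00081287 i$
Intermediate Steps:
$Q = -25$ ($Q = -2 - 23 = -25$)
$D = 11$ ($D = 6 - -5 = 6 + 5 = 11$)
$Z{\left(A \right)} = 2 + \frac{i \sqrt{14}}{3}$ ($Z{\left(A \right)} = 2 + \frac{\sqrt{11 - 25}}{3} = 2 + \frac{\sqrt{-14}}{3} = 2 + \frac{i \sqrt{14}}{3}$)
$\frac{n{\left(-70 \right)} + 2817}{2051 + Z{\left(0 \right)}} = \frac{-70 + 2817}{2051 + \left(2 + \frac{i \sqrt{14}}{3}\right)} = \frac{2747}{2053 + \frac{i \sqrt{14}}{3}}$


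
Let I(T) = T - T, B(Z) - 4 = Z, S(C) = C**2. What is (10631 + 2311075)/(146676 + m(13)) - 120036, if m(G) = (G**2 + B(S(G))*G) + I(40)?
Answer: -2982387613/24849 ≈ -1.2002e+5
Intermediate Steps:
B(Z) = 4 + Z
I(T) = 0
m(G) = G**2 + G*(4 + G**2) (m(G) = (G**2 + (4 + G**2)*G) + 0 = (G**2 + G*(4 + G**2)) + 0 = G**2 + G*(4 + G**2))
(10631 + 2311075)/(146676 + m(13)) - 120036 = (10631 + 2311075)/(146676 + 13*(4 + 13 + 13**2)) - 120036 = 2321706/(146676 + 13*(4 + 13 + 169)) - 120036 = 2321706/(146676 + 13*186) - 120036 = 2321706/(146676 + 2418) - 120036 = 2321706/149094 - 120036 = 2321706*(1/149094) - 120036 = 386951/24849 - 120036 = -2982387613/24849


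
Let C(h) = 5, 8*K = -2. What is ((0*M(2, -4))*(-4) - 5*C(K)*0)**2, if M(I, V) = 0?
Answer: 0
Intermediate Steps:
K = -1/4 (K = (1/8)*(-2) = -1/4 ≈ -0.25000)
((0*M(2, -4))*(-4) - 5*C(K)*0)**2 = ((0*0)*(-4) - 5*5*0)**2 = (0*(-4) - 25*0)**2 = (0 + 0)**2 = 0**2 = 0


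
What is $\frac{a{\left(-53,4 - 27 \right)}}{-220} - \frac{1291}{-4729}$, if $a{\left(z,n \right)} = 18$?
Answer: $\frac{99449}{520190} \approx 0.19118$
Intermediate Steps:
$\frac{a{\left(-53,4 - 27 \right)}}{-220} - \frac{1291}{-4729} = \frac{18}{-220} - \frac{1291}{-4729} = 18 \left(- \frac{1}{220}\right) - - \frac{1291}{4729} = - \frac{9}{110} + \frac{1291}{4729} = \frac{99449}{520190}$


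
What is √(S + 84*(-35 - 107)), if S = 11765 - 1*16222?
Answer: I*√16385 ≈ 128.0*I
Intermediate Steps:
S = -4457 (S = 11765 - 16222 = -4457)
√(S + 84*(-35 - 107)) = √(-4457 + 84*(-35 - 107)) = √(-4457 + 84*(-142)) = √(-4457 - 11928) = √(-16385) = I*√16385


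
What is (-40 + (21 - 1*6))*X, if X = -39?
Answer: 975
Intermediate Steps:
(-40 + (21 - 1*6))*X = (-40 + (21 - 1*6))*(-39) = (-40 + (21 - 6))*(-39) = (-40 + 15)*(-39) = -25*(-39) = 975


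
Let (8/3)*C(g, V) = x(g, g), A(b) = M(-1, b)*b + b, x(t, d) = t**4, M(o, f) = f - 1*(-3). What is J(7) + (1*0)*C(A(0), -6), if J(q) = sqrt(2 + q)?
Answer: 3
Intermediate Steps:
M(o, f) = 3 + f (M(o, f) = f + 3 = 3 + f)
A(b) = b + b*(3 + b) (A(b) = (3 + b)*b + b = b*(3 + b) + b = b + b*(3 + b))
C(g, V) = 3*g**4/8
J(7) + (1*0)*C(A(0), -6) = sqrt(2 + 7) + (1*0)*(3*(0*(4 + 0))**4/8) = sqrt(9) + 0*(3*(0*4)**4/8) = 3 + 0*((3/8)*0**4) = 3 + 0*((3/8)*0) = 3 + 0*0 = 3 + 0 = 3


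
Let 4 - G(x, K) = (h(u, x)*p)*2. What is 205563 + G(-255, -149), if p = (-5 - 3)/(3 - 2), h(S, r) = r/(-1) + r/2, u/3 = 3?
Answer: 207607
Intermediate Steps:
u = 9 (u = 3*3 = 9)
h(S, r) = -r/2 (h(S, r) = r*(-1) + r*(½) = -r + r/2 = -r/2)
p = -8 (p = -8/1 = -8*1 = -8)
G(x, K) = 4 - 8*x (G(x, K) = 4 - -x/2*(-8)*2 = 4 - 4*x*2 = 4 - 8*x)
205563 + G(-255, -149) = 205563 + (4 - 8*(-255)) = 205563 + (4 + 2040) = 205563 + 2044 = 207607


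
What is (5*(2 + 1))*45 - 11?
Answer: 664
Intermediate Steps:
(5*(2 + 1))*45 - 11 = (5*3)*45 - 11 = 15*45 - 11 = 675 - 11 = 664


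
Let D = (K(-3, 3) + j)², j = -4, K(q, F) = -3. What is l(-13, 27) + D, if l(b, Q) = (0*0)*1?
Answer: 49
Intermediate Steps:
l(b, Q) = 0 (l(b, Q) = 0*1 = 0)
D = 49 (D = (-3 - 4)² = (-7)² = 49)
l(-13, 27) + D = 0 + 49 = 49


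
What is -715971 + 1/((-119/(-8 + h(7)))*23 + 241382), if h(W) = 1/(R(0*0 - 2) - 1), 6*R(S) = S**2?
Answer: -1903007243758/2657939 ≈ -7.1597e+5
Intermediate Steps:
R(S) = S**2/6
h(W) = -3 (h(W) = 1/((0*0 - 2)**2/6 - 1) = 1/((0 - 2)**2/6 - 1) = 1/((1/6)*(-2)**2 - 1) = 1/((1/6)*4 - 1) = 1/(2/3 - 1) = 1/(-1/3) = -3)
-715971 + 1/((-119/(-8 + h(7)))*23 + 241382) = -715971 + 1/((-119/(-8 - 3))*23 + 241382) = -715971 + 1/((-119/(-11))*23 + 241382) = -715971 + 1/(-1/11*(-119)*23 + 241382) = -715971 + 1/((119/11)*23 + 241382) = -715971 + 1/(2737/11 + 241382) = -715971 + 1/(2657939/11) = -715971 + 11/2657939 = -1903007243758/2657939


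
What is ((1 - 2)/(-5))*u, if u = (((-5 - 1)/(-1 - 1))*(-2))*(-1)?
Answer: 6/5 ≈ 1.2000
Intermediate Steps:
u = 6 (u = (-6/(-2)*(-2))*(-1) = (-6*(-½)*(-2))*(-1) = (3*(-2))*(-1) = -6*(-1) = 6)
((1 - 2)/(-5))*u = ((1 - 2)/(-5))*6 = -1*(-⅕)*6 = (⅕)*6 = 6/5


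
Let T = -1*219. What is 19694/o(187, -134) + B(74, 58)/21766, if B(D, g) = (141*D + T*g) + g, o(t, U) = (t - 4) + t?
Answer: 106960476/2013355 ≈ 53.125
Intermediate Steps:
o(t, U) = -4 + 2*t (o(t, U) = (-4 + t) + t = -4 + 2*t)
T = -219
B(D, g) = -218*g + 141*D (B(D, g) = (141*D - 219*g) + g = (-219*g + 141*D) + g = -218*g + 141*D)
19694/o(187, -134) + B(74, 58)/21766 = 19694/(-4 + 2*187) + (-218*58 + 141*74)/21766 = 19694/(-4 + 374) + (-12644 + 10434)*(1/21766) = 19694/370 - 2210*1/21766 = 19694*(1/370) - 1105/10883 = 9847/185 - 1105/10883 = 106960476/2013355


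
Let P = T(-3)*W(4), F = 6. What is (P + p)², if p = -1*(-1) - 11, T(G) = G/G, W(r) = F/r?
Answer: 289/4 ≈ 72.250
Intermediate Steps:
W(r) = 6/r
T(G) = 1
p = -10 (p = 1 - 11 = -10)
P = 3/2 (P = 1*(6/4) = 1*(6*(¼)) = 1*(3/2) = 3/2 ≈ 1.5000)
(P + p)² = (3/2 - 10)² = (-17/2)² = 289/4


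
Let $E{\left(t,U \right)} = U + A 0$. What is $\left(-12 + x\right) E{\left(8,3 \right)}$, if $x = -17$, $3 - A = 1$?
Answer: $-87$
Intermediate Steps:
$A = 2$ ($A = 3 - 1 = 2$)
$E{\left(t,U \right)} = U$ ($E{\left(t,U \right)} = U + 2 \cdot 0 = U + 0 = U$)
$\left(-12 + x\right) E{\left(8,3 \right)} = \left(-12 - 17\right) 3 = \left(-29\right) 3 = -87$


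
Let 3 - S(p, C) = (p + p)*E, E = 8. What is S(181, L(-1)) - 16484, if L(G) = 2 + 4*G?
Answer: -19377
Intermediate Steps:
S(p, C) = 3 - 16*p (S(p, C) = 3 - (p + p)*8 = 3 - 2*p*8 = 3 - 16*p)
S(181, L(-1)) - 16484 = (3 - 16*181) - 16484 = (3 - 2896) - 16484 = -2893 - 16484 = -19377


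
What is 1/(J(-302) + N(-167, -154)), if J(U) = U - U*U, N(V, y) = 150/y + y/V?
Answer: -12859/1176676321 ≈ -1.0928e-5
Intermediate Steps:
J(U) = U - U**2
1/(J(-302) + N(-167, -154)) = 1/(-302*(1 - 1*(-302)) + (150/(-154) - 154/(-167))) = 1/(-302*(1 + 302) + (150*(-1/154) - 154*(-1/167))) = 1/(-302*303 + (-75/77 + 154/167)) = 1/(-91506 - 667/12859) = 1/(-1176676321/12859) = -12859/1176676321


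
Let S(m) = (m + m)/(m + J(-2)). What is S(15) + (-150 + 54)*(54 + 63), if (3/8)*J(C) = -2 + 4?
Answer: -685062/61 ≈ -11231.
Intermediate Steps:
J(C) = 16/3 (J(C) = 8*(-2 + 4)/3 = (8/3)*2 = 16/3)
S(m) = 2*m/(16/3 + m) (S(m) = (m + m)/(m + 16/3) = (2*m)/(16/3 + m) = 2*m/(16/3 + m))
S(15) + (-150 + 54)*(54 + 63) = 6*15/(16 + 3*15) + (-150 + 54)*(54 + 63) = 6*15/(16 + 45) - 96*117 = 6*15/61 - 11232 = 6*15*(1/61) - 11232 = 90/61 - 11232 = -685062/61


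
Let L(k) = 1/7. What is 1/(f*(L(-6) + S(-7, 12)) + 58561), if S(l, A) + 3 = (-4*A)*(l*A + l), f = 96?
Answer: 7/3343303 ≈ 2.0937e-6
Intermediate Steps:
L(k) = ⅐
S(l, A) = -3 - 4*A*(l + A*l) (S(l, A) = -3 + (-4*A)*(l*A + l) = -3 + (-4*A)*(A*l + l) = -3 + (-4*A)*(l + A*l) = -3 - 4*A*(l + A*l))
1/(f*(L(-6) + S(-7, 12)) + 58561) = 1/(96*(⅐ + (-3 - 4*12*(-7) - 4*(-7)*12²)) + 58561) = 1/(96*(⅐ + (-3 + 336 - 4*(-7)*144)) + 58561) = 1/(96*(⅐ + (-3 + 336 + 4032)) + 58561) = 1/(96*(⅐ + 4365) + 58561) = 1/(96*(30556/7) + 58561) = 1/(2933376/7 + 58561) = 1/(3343303/7) = 7/3343303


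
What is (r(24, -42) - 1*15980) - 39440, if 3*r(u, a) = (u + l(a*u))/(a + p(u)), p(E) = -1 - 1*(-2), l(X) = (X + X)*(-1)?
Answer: -2272900/41 ≈ -55437.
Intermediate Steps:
l(X) = -2*X (l(X) = (2*X)*(-1) = -2*X)
p(E) = 1 (p(E) = -1 + 2 = 1)
r(u, a) = (u - 2*a*u)/(3*(1 + a)) (r(u, a) = ((u - 2*a*u)/(a + 1))/3 = ((u - 2*a*u)/(1 + a))/3 = (u - 2*a*u)/(3*(1 + a)))
(r(24, -42) - 1*15980) - 39440 = ((⅓)*24*(1 - 2*(-42))/(1 - 42) - 1*15980) - 39440 = ((⅓)*24*(1 + 84)/(-41) - 15980) - 39440 = ((⅓)*24*(-1/41)*85 - 15980) - 39440 = (-680/41 - 15980) - 39440 = -655860/41 - 39440 = -2272900/41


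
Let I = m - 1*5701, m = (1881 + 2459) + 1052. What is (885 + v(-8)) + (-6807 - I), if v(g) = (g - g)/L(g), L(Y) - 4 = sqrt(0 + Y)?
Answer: -5613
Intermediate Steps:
m = 5392 (m = 4340 + 1052 = 5392)
L(Y) = 4 + sqrt(Y) (L(Y) = 4 + sqrt(0 + Y) = 4 + sqrt(Y))
v(g) = 0 (v(g) = (g - g)/(4 + sqrt(g)) = 0/(4 + sqrt(g)) = 0)
I = -309 (I = 5392 - 1*5701 = 5392 - 5701 = -309)
(885 + v(-8)) + (-6807 - I) = (885 + 0) + (-6807 - 1*(-309)) = 885 + (-6807 + 309) = 885 - 6498 = -5613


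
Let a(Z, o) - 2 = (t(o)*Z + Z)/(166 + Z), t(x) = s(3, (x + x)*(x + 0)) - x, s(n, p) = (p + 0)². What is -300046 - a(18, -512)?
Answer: -2473928771529/92 ≈ -2.6891e+10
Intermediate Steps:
s(n, p) = p²
t(x) = -x + 4*x⁴ (t(x) = ((x + x)*(x + 0))² - x = ((2*x)*x)² - x = (2*x²)² - x = 4*x⁴ - x = -x + 4*x⁴)
a(Z, o) = 2 + (Z + Z*(-o + 4*o⁴))/(166 + Z) (a(Z, o) = 2 + ((-o + 4*o⁴)*Z + Z)/(166 + Z) = 2 + (Z*(-o + 4*o⁴) + Z)/(166 + Z) = 2 + (Z + Z*(-o + 4*o⁴))/(166 + Z))
-300046 - a(18, -512) = -300046 - (332 + 3*18 - 1*18*(-512)*(1 - 4*(-512)³))/(166 + 18) = -300046 - (332 + 54 - 1*18*(-512)*(1 - 4*(-134217728)))/184 = -300046 - (332 + 54 - 1*18*(-512)*(1 + 536870912))/184 = -300046 - (332 + 54 - 1*18*(-512)*536870913)/184 = -300046 - (332 + 54 + 4947802334208)/184 = -300046 - 4947802334594/184 = -300046 - 1*2473901167297/92 = -300046 - 2473901167297/92 = -2473928771529/92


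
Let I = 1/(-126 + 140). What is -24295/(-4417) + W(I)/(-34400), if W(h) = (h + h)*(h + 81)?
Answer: 2339951163/425445440 ≈ 5.5000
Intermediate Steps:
I = 1/14 ≈ 0.071429
W(h) = 2*h*(81 + h) (W(h) = (2*h)*(81 + h) = 2*h*(81 + h))
-24295/(-4417) + W(I)/(-34400) = -24295/(-4417) + (2*(1/14)*(81 + 1/14))/(-34400) = -24295*(-1/4417) + (2*(1/14)*(1135/14))*(-1/34400) = 24295/4417 + (1135/98)*(-1/34400) = 24295/4417 - 227/674240 = 2339951163/425445440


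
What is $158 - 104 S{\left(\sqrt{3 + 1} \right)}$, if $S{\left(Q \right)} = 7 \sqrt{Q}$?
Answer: $158 - 728 \sqrt{2} \approx -871.55$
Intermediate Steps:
$158 - 104 S{\left(\sqrt{3 + 1} \right)} = 158 - 104 \cdot 7 \sqrt{\sqrt{3 + 1}} = 158 - 104 \cdot 7 \sqrt{\sqrt{4}} = 158 - 104 \cdot 7 \sqrt{2} = 158 - 728 \sqrt{2}$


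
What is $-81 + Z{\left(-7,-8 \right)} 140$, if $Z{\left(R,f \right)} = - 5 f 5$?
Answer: $27919$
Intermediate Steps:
$Z{\left(R,f \right)} = - 25 f$
$-81 + Z{\left(-7,-8 \right)} 140 = -81 + \left(-25\right) \left(-8\right) 140 = -81 + 200 \cdot 140 = -81 + 28000 = 27919$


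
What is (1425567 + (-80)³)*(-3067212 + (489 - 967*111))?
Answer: -2899716472020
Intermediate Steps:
(1425567 + (-80)³)*(-3067212 + (489 - 967*111)) = (1425567 - 512000)*(-3067212 + (489 - 107337)) = 913567*(-3067212 - 106848) = 913567*(-3174060) = -2899716472020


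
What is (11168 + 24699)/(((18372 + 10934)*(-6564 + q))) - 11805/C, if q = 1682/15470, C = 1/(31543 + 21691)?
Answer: -935046768450863200025/1487915410894 ≈ -6.2843e+8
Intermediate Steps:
C = 1/53234 ≈ 1.8785e-5
q = 841/7735 (q = 1682*(1/15470) = 841/7735 ≈ 0.10873)
(11168 + 24699)/(((18372 + 10934)*(-6564 + q))) - 11805/C = (11168 + 24699)/(((18372 + 10934)*(-6564 + 841/7735))) - 11805/1/53234 = 35867/((29306*(-50771699/7735))) - 11805*53234 = 35867/(-1487915410894/7735) - 628427370 = 35867*(-7735/1487915410894) - 628427370 = -277431245/1487915410894 - 628427370 = -935046768450863200025/1487915410894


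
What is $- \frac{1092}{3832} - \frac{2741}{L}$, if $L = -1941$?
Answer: $\frac{2095985}{1859478} \approx 1.1272$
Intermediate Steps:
$- \frac{1092}{3832} - \frac{2741}{L} = - \frac{1092}{3832} - \frac{2741}{-1941} = \left(-1092\right) \frac{1}{3832} - - \frac{2741}{1941} = - \frac{273}{958} + \frac{2741}{1941} = \frac{2095985}{1859478}$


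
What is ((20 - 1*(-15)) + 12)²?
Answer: 2209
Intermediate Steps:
((20 - 1*(-15)) + 12)² = ((20 + 15) + 12)² = (35 + 12)² = 47² = 2209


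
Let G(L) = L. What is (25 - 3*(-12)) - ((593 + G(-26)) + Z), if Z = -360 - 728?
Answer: 582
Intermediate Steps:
Z = -1088
(25 - 3*(-12)) - ((593 + G(-26)) + Z) = (25 - 3*(-12)) - ((593 - 26) - 1088) = (25 + 36) - (567 - 1088) = 61 - 1*(-521) = 61 + 521 = 582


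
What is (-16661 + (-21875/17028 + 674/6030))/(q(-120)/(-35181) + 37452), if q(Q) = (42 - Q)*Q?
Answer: -123846717508403/278377600160880 ≈ -0.44489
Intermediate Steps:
q(Q) = Q*(42 - Q)
(-16661 + (-21875/17028 + 674/6030))/(q(-120)/(-35181) + 37452) = (-16661 + (-21875/17028 + 674/6030))/(-120*(42 - 1*(-120))/(-35181) + 37452) = (-16661 + (-21875*1/17028 + 674*(1/6030)))/(-120*(42 + 120)*(-1/35181) + 37452) = (-16661 + (-21875/17028 + 337/3015))/(-120*162*(-1/35181) + 37452) = (-16661 - 6690521/5704380)/(-19440*(-1/35181) + 37452) = -95047365701/(5704380*(720/1303 + 37452)) = -95047365701/(5704380*48800676/1303) = -95047365701/5704380*1303/48800676 = -123846717508403/278377600160880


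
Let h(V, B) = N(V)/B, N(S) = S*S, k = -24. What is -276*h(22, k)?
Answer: 5566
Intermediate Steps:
N(S) = S**2
h(V, B) = V**2/B
-276*h(22, k) = -276*22**2/(-24) = -(-23)*484/2 = -276*(-121/6) = 5566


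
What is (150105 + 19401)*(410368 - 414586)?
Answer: -714976308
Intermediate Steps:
(150105 + 19401)*(410368 - 414586) = 169506*(-4218) = -714976308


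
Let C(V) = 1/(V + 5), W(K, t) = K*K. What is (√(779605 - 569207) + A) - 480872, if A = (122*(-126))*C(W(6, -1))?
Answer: -19731124/41 + √210398 ≈ -4.8079e+5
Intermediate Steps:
W(K, t) = K²
C(V) = 1/(5 + V)
A = -15372/41 (A = (122*(-126))/(5 + 6²) = -15372/(5 + 36) = -15372/41 ≈ -374.93)
(√(779605 - 569207) + A) - 480872 = (√(779605 - 569207) - 15372/41) - 480872 = (√210398 - 15372/41) - 480872 = (-15372/41 + √210398) - 480872 = -19731124/41 + √210398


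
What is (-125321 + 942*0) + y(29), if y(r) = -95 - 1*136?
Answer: -125552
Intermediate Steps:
y(r) = -231 (y(r) = -95 - 136 = -231)
(-125321 + 942*0) + y(29) = (-125321 + 942*0) - 231 = (-125321 + 0) - 231 = -125321 - 231 = -125552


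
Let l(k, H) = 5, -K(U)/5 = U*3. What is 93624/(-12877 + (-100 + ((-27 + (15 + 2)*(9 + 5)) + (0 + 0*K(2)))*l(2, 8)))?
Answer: -15604/1987 ≈ -7.8530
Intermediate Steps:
K(U) = -15*U (K(U) = -5*U*3 = -15*U)
93624/(-12877 + (-100 + ((-27 + (15 + 2)*(9 + 5)) + (0 + 0*K(2)))*l(2, 8))) = 93624/(-12877 + (-100 + ((-27 + (15 + 2)*(9 + 5)) + (0 + 0*(-15*2)))*5)) = 93624/(-12877 + (-100 + ((-27 + 17*14) + (0 + 0*(-30)))*5)) = 93624/(-12877 + (-100 + ((-27 + 238) + (0 + 0))*5)) = 93624/(-12877 + (-100 + (211 + 0)*5)) = 93624/(-12877 + (-100 + 211*5)) = 93624/(-12877 + (-100 + 1055)) = 93624/(-12877 + 955) = 93624/(-11922) = 93624*(-1/11922) = -15604/1987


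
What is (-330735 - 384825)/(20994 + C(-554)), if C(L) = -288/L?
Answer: -33035020/969247 ≈ -34.083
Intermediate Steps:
(-330735 - 384825)/(20994 + C(-554)) = (-330735 - 384825)/(20994 - 288/(-554)) = -715560/(20994 - 288*(-1/554)) = -715560/(20994 + 144/277) = -715560/5815482/277 = -715560*277/5815482 = -33035020/969247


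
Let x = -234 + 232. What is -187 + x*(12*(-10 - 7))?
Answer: 221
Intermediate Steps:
x = -2
-187 + x*(12*(-10 - 7)) = -187 - 24*(-10 - 7) = -187 - 24*(-17) = -187 - 2*(-204) = -187 + 408 = 221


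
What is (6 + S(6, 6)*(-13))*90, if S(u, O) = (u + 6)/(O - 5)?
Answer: -13500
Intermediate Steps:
S(u, O) = (6 + u)/(-5 + O)
(6 + S(6, 6)*(-13))*90 = (6 + ((6 + 6)/(-5 + 6))*(-13))*90 = (6 + (12/1)*(-13))*90 = (6 + (1*12)*(-13))*90 = (6 + 12*(-13))*90 = (6 - 156)*90 = -150*90 = -13500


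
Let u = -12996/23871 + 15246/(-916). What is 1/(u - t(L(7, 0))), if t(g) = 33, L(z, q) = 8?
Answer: -3644306/182902365 ≈ -0.019925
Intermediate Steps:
u = -62640267/3644306 (u = -12996*1/23871 + 15246*(-1/916) = -4332/7957 - 7623/458 = -62640267/3644306 ≈ -17.189)
1/(u - t(L(7, 0))) = 1/(-62640267/3644306 - 1*33) = 1/(-62640267/3644306 - 33) = 1/(-182902365/3644306) = -3644306/182902365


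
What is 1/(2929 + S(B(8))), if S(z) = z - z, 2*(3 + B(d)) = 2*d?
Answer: 1/2929 ≈ 0.00034141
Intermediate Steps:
B(d) = -3 + d (B(d) = -3 + (2*d)/2 = -3 + d)
S(z) = 0
1/(2929 + S(B(8))) = 1/(2929 + 0) = 1/2929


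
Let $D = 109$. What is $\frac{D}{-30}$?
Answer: $- \frac{109}{30} \approx -3.6333$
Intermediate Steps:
$\frac{D}{-30} = \frac{109}{-30} = 109 \left(- \frac{1}{30}\right) = - \frac{109}{30}$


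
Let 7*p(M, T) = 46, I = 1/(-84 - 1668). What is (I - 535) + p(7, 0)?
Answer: -6480655/12264 ≈ -528.43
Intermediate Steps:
I = -1/1752 (I = 1/(-1752) = -1/1752 ≈ -0.00057078)
p(M, T) = 46/7 (p(M, T) = (⅐)*46 = 46/7)
(I - 535) + p(7, 0) = (-1/1752 - 535) + 46/7 = -937321/1752 + 46/7 = -6480655/12264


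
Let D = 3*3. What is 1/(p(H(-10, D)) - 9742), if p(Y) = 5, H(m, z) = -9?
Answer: -1/9737 ≈ -0.00010270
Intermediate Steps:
D = 9
1/(p(H(-10, D)) - 9742) = 1/(5 - 9742) = 1/(-9737) = -1/9737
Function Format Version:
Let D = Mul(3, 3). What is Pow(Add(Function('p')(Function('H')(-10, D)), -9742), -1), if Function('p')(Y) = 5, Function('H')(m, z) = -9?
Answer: Rational(-1, 9737) ≈ -0.00010270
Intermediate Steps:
D = 9
Pow(Add(Function('p')(Function('H')(-10, D)), -9742), -1) = Pow(Add(5, -9742), -1) = Pow(-9737, -1) = Rational(-1, 9737)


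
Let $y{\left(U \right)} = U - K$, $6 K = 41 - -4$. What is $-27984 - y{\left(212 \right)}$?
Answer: $- \frac{56377}{2} \approx -28189.0$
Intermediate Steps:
$K = \frac{15}{2}$ ($K = \frac{41 - -4}{6} = \frac{41 + 4}{6} = \frac{1}{6} \cdot 45 = \frac{15}{2} \approx 7.5$)
$y{\left(U \right)} = - \frac{15}{2} + U$ ($y{\left(U \right)} = U - \frac{15}{2} = - \frac{15}{2} + U$)
$-27984 - y{\left(212 \right)} = -27984 - \left(- \frac{15}{2} + 212\right) = -27984 - \frac{409}{2} = - \frac{56377}{2}$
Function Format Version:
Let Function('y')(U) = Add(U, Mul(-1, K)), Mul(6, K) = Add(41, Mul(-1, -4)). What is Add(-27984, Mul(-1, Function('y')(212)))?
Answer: Rational(-56377, 2) ≈ -28189.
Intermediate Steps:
K = Rational(15, 2) (K = Mul(Rational(1, 6), Add(41, Mul(-1, -4))) = Mul(Rational(1, 6), Add(41, 4)) = Mul(Rational(1, 6), 45) = Rational(15, 2) ≈ 7.5000)
Function('y')(U) = Add(Rational(-15, 2), U) (Function('y')(U) = Add(U, Mul(-1, Rational(15, 2))) = Add(U, Rational(-15, 2)) = Add(Rational(-15, 2), U))
Add(-27984, Mul(-1, Function('y')(212))) = Add(-27984, Mul(-1, Add(Rational(-15, 2), 212))) = Add(-27984, Mul(-1, Rational(409, 2))) = Add(-27984, Rational(-409, 2)) = Rational(-56377, 2)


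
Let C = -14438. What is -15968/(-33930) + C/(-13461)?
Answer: 117471098/76121955 ≈ 1.5432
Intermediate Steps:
-15968/(-33930) + C/(-13461) = -15968/(-33930) - 14438/(-13461) = -15968*(-1/33930) - 14438*(-1/13461) = 7984/16965 + 14438/13461 = 117471098/76121955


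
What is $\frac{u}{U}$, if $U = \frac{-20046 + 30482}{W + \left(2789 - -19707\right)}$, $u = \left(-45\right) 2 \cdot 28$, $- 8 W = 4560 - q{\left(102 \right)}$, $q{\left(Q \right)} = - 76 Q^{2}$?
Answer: $\frac{48454560}{2609} \approx 18572.0$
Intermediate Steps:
$W = -99408$ ($W = - \frac{4560 - - 76 \cdot 102^{2}}{8} = - \frac{4560 - \left(-76\right) 10404}{8} = - \frac{4560 - -790704}{8} = - \frac{4560 + 790704}{8} = \left(- \frac{1}{8}\right) 795264 = -99408$)
$u = -2520$ ($u = \left(-90\right) 28 = -2520$)
$U = - \frac{2609}{19228}$ ($U = \frac{-20046 + 30482}{-99408 + \left(2789 - -19707\right)} = \frac{10436}{-99408 + \left(2789 + 19707\right)} = \frac{10436}{-99408 + 22496} = \frac{10436}{-76912} = 10436 \left(- \frac{1}{76912}\right) = - \frac{2609}{19228} \approx -0.13569$)
$\frac{u}{U} = - \frac{2520}{- \frac{2609}{19228}} = \left(-2520\right) \left(- \frac{19228}{2609}\right) = \frac{48454560}{2609}$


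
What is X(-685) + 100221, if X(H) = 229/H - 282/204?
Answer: 2334107109/23290 ≈ 1.0022e+5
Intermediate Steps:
X(H) = -47/34 + 229/H (X(H) = 229/H - 282*1/204 = 229/H - 47/34 = -47/34 + 229/H)
X(-685) + 100221 = (-47/34 + 229/(-685)) + 100221 = (-47/34 + 229*(-1/685)) + 100221 = (-47/34 - 229/685) + 100221 = -39981/23290 + 100221 = 2334107109/23290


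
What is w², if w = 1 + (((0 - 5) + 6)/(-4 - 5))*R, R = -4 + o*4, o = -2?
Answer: 49/9 ≈ 5.4444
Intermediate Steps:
R = -12 (R = -4 - 2*4 = -4 - 8 = -12)
w = 7/3 (w = 1 + (((0 - 5) + 6)/(-4 - 5))*(-12) = 1 + ((-5 + 6)/(-9))*(-12) = 1 + (1*(-⅑))*(-12) = 1 - ⅑*(-12) = 1 + 4/3 = 7/3 ≈ 2.3333)
w² = (7/3)² = 49/9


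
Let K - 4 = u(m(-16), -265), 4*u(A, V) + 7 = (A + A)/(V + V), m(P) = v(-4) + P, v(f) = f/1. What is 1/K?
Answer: 212/481 ≈ 0.44075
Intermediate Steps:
v(f) = f (v(f) = f*1 = f)
m(P) = -4 + P
u(A, V) = -7/4 + A/(4*V) (u(A, V) = -7/4 + ((A + A)/(V + V))/4 = -7/4 + ((2*A)/((2*V)))/4 = -7/4 + ((2*A)*(1/(2*V)))/4 = -7/4 + (A/V)/4 = -7/4 + A/(4*V))
K = 481/212 (K = 4 + (¼)*((-4 - 16) - 7*(-265))/(-265) = 4 + (¼)*(-1/265)*(-20 + 1855) = 4 + (¼)*(-1/265)*1835 = 4 - 367/212 = 481/212 ≈ 2.2689)
1/K = 1/(481/212) = 212/481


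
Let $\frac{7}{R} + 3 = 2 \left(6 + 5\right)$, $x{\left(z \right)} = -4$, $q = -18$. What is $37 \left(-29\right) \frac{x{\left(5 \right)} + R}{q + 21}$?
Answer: $\frac{24679}{19} \approx 1298.9$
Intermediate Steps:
$R = \frac{7}{19}$ ($R = \frac{7}{-3 + 2 \left(6 + 5\right)} = \frac{7}{-3 + 2 \cdot 11} = \frac{7}{-3 + 22} = \frac{7}{19} \approx 0.36842$)
$37 \left(-29\right) \frac{x{\left(5 \right)} + R}{q + 21} = 37 \left(-29\right) \frac{-4 + \frac{7}{19}}{-18 + 21} = - 1073 \left(- \frac{69}{19 \cdot 3}\right) = - 1073 \left(\left(- \frac{69}{19}\right) \frac{1}{3}\right) = \left(-1073\right) \left(- \frac{23}{19}\right) = \frac{24679}{19}$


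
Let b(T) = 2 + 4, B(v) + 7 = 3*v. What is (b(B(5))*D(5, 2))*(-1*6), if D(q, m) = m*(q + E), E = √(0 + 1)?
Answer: -432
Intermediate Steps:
E = 1 (E = √1 = 1)
B(v) = -7 + 3*v
D(q, m) = m*(1 + q) (D(q, m) = m*(q + 1) = m*(1 + q))
b(T) = 6
(b(B(5))*D(5, 2))*(-1*6) = (6*(2*(1 + 5)))*(-1*6) = (6*(2*6))*(-6) = (6*12)*(-6) = 72*(-6) = -432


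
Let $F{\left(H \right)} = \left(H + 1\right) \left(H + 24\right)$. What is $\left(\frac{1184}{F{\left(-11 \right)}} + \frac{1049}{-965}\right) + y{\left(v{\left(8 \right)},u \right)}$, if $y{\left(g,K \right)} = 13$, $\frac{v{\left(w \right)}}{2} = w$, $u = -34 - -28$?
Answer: $\frac{35192}{12545} \approx 2.8053$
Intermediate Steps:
$u = -6$ ($u = -34 + 28 = -6$)
$v{\left(w \right)} = 2 w$
$F{\left(H \right)} = \left(1 + H\right) \left(24 + H\right)$
$\left(\frac{1184}{F{\left(-11 \right)}} + \frac{1049}{-965}\right) + y{\left(v{\left(8 \right)},u \right)} = \left(\frac{1184}{24 + \left(-11\right)^{2} + 25 \left(-11\right)} + \frac{1049}{-965}\right) + 13 = \left(\frac{1184}{24 + 121 - 275} + 1049 \left(- \frac{1}{965}\right)\right) + 13 = \left(\frac{1184}{-130} - \frac{1049}{965}\right) + 13 = \left(1184 \left(- \frac{1}{130}\right) - \frac{1049}{965}\right) + 13 = \left(- \frac{592}{65} - \frac{1049}{965}\right) + 13 = - \frac{127893}{12545} + 13 = \frac{35192}{12545}$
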